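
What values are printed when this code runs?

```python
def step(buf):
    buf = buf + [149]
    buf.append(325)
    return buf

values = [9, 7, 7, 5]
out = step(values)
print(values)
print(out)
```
[9, 7, 7, 5]
[9, 7, 7, 5, 149, 325]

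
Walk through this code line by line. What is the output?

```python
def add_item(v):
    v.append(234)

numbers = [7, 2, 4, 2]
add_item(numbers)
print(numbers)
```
[7, 2, 4, 2, 234]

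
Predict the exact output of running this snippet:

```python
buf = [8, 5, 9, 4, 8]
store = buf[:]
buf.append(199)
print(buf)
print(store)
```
[8, 5, 9, 4, 8, 199]
[8, 5, 9, 4, 8]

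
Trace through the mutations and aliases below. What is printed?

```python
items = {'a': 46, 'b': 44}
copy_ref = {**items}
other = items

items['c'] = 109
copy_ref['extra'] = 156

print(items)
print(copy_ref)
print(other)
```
{'a': 46, 'b': 44, 'c': 109}
{'a': 46, 'b': 44, 'extra': 156}
{'a': 46, 'b': 44, 'c': 109}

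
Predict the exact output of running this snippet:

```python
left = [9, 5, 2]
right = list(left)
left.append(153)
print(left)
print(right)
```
[9, 5, 2, 153]
[9, 5, 2]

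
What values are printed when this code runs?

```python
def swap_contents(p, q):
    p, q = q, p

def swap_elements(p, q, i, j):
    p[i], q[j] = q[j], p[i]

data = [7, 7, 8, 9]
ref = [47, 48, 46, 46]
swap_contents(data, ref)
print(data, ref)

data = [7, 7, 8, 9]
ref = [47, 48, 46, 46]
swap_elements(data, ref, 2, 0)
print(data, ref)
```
[7, 7, 8, 9] [47, 48, 46, 46]
[7, 7, 47, 9] [8, 48, 46, 46]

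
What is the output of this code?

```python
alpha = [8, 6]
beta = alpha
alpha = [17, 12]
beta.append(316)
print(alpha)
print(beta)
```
[17, 12]
[8, 6, 316]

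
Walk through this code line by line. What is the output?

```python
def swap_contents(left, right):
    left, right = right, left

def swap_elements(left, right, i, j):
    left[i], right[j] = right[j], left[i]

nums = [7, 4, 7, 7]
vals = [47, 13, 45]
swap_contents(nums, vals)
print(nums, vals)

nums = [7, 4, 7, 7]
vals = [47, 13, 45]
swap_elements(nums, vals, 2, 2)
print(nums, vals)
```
[7, 4, 7, 7] [47, 13, 45]
[7, 4, 45, 7] [47, 13, 7]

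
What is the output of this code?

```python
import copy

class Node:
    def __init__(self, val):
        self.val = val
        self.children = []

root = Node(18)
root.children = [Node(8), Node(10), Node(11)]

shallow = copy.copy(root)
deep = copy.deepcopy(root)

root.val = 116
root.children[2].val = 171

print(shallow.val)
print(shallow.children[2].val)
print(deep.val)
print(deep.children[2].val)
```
18
171
18
11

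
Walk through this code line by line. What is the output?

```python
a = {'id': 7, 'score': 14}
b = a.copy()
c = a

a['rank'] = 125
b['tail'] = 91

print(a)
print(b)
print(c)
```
{'id': 7, 'score': 14, 'rank': 125}
{'id': 7, 'score': 14, 'tail': 91}
{'id': 7, 'score': 14, 'rank': 125}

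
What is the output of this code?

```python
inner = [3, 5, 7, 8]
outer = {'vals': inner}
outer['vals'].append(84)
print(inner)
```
[3, 5, 7, 8, 84]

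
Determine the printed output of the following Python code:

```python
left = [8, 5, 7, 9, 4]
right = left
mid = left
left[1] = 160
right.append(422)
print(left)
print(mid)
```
[8, 160, 7, 9, 4, 422]
[8, 160, 7, 9, 4, 422]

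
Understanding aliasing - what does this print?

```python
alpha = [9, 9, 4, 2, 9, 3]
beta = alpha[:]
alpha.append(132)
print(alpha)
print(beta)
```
[9, 9, 4, 2, 9, 3, 132]
[9, 9, 4, 2, 9, 3]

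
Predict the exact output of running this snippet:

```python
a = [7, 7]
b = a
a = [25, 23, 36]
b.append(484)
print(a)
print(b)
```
[25, 23, 36]
[7, 7, 484]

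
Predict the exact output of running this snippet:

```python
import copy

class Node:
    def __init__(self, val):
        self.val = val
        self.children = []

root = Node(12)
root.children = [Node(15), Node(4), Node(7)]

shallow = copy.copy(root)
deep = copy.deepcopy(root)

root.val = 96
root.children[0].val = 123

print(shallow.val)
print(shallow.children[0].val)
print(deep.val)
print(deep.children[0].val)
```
12
123
12
15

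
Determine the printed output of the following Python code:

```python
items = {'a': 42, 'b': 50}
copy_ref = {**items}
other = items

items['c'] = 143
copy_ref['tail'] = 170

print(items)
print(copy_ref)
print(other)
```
{'a': 42, 'b': 50, 'c': 143}
{'a': 42, 'b': 50, 'tail': 170}
{'a': 42, 'b': 50, 'c': 143}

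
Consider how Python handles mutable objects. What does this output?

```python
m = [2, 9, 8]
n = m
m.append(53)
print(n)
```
[2, 9, 8, 53]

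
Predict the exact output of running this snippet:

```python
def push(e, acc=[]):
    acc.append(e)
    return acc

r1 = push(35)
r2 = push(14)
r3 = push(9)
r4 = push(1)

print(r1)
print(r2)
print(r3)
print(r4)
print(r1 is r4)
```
[35, 14, 9, 1]
[35, 14, 9, 1]
[35, 14, 9, 1]
[35, 14, 9, 1]
True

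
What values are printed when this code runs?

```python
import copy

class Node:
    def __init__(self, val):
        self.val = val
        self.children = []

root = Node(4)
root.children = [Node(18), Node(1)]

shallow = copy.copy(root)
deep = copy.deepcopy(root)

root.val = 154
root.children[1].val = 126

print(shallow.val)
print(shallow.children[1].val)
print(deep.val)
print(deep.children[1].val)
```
4
126
4
1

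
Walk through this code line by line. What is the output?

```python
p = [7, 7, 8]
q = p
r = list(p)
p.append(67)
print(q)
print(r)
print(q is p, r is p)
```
[7, 7, 8, 67]
[7, 7, 8]
True False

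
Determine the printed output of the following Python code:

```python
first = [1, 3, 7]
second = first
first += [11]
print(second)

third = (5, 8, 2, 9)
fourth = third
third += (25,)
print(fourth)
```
[1, 3, 7, 11]
(5, 8, 2, 9)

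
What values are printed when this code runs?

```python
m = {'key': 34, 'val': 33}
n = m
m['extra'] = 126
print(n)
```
{'key': 34, 'val': 33, 'extra': 126}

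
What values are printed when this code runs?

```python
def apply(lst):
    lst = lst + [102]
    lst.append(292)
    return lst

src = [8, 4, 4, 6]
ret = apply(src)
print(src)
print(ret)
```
[8, 4, 4, 6]
[8, 4, 4, 6, 102, 292]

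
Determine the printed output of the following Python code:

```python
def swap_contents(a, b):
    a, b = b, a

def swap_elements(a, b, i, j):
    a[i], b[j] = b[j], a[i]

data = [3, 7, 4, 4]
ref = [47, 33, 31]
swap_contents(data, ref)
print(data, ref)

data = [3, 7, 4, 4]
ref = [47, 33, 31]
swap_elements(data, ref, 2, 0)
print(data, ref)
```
[3, 7, 4, 4] [47, 33, 31]
[3, 7, 47, 4] [4, 33, 31]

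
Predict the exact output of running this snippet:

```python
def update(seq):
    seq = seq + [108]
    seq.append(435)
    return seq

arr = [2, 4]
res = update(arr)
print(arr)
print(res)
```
[2, 4]
[2, 4, 108, 435]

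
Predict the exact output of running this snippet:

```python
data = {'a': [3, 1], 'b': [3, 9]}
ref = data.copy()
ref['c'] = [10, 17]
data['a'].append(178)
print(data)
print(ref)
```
{'a': [3, 1, 178], 'b': [3, 9]}
{'a': [3, 1, 178], 'b': [3, 9], 'c': [10, 17]}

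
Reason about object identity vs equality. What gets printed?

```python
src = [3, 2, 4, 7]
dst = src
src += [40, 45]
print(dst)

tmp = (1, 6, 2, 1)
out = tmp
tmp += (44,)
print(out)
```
[3, 2, 4, 7, 40, 45]
(1, 6, 2, 1)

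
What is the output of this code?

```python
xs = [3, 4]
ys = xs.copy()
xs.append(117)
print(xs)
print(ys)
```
[3, 4, 117]
[3, 4]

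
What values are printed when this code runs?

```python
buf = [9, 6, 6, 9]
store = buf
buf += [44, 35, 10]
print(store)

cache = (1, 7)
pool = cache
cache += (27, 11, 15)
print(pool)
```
[9, 6, 6, 9, 44, 35, 10]
(1, 7)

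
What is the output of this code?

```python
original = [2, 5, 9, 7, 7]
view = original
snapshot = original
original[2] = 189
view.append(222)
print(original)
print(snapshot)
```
[2, 5, 189, 7, 7, 222]
[2, 5, 189, 7, 7, 222]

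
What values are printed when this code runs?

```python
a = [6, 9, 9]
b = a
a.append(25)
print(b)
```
[6, 9, 9, 25]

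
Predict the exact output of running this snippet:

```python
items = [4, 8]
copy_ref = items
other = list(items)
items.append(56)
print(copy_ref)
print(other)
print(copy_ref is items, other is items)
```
[4, 8, 56]
[4, 8]
True False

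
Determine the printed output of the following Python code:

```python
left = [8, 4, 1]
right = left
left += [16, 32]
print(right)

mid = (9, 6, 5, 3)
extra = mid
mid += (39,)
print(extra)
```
[8, 4, 1, 16, 32]
(9, 6, 5, 3)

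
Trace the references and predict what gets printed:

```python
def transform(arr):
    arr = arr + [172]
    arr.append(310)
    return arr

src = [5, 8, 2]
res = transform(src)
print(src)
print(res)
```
[5, 8, 2]
[5, 8, 2, 172, 310]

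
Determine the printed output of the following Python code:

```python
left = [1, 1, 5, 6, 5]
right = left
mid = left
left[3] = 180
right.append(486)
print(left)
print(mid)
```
[1, 1, 5, 180, 5, 486]
[1, 1, 5, 180, 5, 486]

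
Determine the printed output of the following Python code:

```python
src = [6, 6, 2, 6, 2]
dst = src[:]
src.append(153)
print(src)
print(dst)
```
[6, 6, 2, 6, 2, 153]
[6, 6, 2, 6, 2]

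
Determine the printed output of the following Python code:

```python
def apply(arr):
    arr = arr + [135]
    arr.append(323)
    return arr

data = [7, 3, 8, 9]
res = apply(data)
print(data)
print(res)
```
[7, 3, 8, 9]
[7, 3, 8, 9, 135, 323]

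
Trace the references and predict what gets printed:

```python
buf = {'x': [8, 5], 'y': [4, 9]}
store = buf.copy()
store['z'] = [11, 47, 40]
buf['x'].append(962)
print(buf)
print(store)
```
{'x': [8, 5, 962], 'y': [4, 9]}
{'x': [8, 5, 962], 'y': [4, 9], 'z': [11, 47, 40]}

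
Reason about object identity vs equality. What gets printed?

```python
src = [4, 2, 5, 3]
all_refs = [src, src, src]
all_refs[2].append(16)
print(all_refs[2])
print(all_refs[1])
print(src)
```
[4, 2, 5, 3, 16]
[4, 2, 5, 3, 16]
[4, 2, 5, 3, 16]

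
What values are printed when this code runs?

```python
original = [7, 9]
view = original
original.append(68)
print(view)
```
[7, 9, 68]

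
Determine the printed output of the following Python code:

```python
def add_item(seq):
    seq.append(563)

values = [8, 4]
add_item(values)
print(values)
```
[8, 4, 563]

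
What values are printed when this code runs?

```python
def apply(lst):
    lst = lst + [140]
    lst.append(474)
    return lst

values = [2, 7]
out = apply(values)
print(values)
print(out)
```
[2, 7]
[2, 7, 140, 474]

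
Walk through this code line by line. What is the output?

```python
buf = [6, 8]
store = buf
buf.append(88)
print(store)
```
[6, 8, 88]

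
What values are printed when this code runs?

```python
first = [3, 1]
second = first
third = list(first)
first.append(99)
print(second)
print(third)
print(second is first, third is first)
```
[3, 1, 99]
[3, 1]
True False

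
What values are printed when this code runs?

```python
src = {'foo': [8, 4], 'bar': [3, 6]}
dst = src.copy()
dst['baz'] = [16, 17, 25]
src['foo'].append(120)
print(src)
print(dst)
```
{'foo': [8, 4, 120], 'bar': [3, 6]}
{'foo': [8, 4, 120], 'bar': [3, 6], 'baz': [16, 17, 25]}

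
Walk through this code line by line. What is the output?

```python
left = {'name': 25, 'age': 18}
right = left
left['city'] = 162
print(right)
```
{'name': 25, 'age': 18, 'city': 162}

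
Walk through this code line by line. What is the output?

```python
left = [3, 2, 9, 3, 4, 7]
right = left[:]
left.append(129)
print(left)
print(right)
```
[3, 2, 9, 3, 4, 7, 129]
[3, 2, 9, 3, 4, 7]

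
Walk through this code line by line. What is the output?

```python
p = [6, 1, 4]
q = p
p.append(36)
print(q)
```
[6, 1, 4, 36]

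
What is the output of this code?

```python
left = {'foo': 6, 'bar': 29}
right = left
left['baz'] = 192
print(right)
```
{'foo': 6, 'bar': 29, 'baz': 192}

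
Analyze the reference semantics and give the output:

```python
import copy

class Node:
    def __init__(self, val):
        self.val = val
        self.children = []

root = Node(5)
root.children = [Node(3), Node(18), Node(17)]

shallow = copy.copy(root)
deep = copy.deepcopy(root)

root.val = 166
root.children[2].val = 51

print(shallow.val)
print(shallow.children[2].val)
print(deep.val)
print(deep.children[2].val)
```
5
51
5
17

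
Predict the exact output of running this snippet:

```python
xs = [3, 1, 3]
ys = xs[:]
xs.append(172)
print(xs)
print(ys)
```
[3, 1, 3, 172]
[3, 1, 3]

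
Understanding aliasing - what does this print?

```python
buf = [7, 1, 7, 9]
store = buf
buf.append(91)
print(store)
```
[7, 1, 7, 9, 91]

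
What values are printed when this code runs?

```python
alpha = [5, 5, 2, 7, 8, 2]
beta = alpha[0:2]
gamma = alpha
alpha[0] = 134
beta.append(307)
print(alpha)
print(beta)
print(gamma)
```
[134, 5, 2, 7, 8, 2]
[5, 5, 307]
[134, 5, 2, 7, 8, 2]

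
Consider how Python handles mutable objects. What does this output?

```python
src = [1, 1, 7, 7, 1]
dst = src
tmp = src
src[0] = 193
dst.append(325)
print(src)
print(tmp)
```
[193, 1, 7, 7, 1, 325]
[193, 1, 7, 7, 1, 325]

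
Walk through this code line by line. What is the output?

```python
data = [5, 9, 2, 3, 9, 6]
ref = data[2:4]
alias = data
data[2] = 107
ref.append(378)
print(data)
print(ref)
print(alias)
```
[5, 9, 107, 3, 9, 6]
[2, 3, 378]
[5, 9, 107, 3, 9, 6]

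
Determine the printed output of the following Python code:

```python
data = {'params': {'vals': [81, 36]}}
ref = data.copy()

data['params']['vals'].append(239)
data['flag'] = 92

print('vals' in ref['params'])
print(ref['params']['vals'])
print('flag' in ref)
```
True
[81, 36, 239]
False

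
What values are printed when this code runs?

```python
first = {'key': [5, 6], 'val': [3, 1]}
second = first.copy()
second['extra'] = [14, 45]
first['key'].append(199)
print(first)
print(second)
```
{'key': [5, 6, 199], 'val': [3, 1]}
{'key': [5, 6, 199], 'val': [3, 1], 'extra': [14, 45]}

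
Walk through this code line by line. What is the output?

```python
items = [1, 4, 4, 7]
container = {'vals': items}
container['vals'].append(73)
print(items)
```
[1, 4, 4, 7, 73]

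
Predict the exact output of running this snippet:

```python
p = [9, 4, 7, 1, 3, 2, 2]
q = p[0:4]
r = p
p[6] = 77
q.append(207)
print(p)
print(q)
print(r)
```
[9, 4, 7, 1, 3, 2, 77]
[9, 4, 7, 1, 207]
[9, 4, 7, 1, 3, 2, 77]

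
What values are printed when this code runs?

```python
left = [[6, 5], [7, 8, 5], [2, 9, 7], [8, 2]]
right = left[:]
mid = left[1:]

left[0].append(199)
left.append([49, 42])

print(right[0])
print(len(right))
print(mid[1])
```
[6, 5, 199]
4
[2, 9, 7]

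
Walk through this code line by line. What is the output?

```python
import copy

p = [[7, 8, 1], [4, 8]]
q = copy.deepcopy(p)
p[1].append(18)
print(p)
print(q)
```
[[7, 8, 1], [4, 8, 18]]
[[7, 8, 1], [4, 8]]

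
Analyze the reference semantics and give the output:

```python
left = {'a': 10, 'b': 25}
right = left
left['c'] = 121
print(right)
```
{'a': 10, 'b': 25, 'c': 121}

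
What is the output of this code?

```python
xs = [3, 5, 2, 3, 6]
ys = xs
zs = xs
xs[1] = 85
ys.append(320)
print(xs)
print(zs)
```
[3, 85, 2, 3, 6, 320]
[3, 85, 2, 3, 6, 320]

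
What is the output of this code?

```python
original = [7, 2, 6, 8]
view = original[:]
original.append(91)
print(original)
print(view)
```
[7, 2, 6, 8, 91]
[7, 2, 6, 8]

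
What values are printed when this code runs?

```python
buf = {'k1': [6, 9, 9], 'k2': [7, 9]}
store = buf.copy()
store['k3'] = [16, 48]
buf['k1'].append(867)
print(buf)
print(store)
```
{'k1': [6, 9, 9, 867], 'k2': [7, 9]}
{'k1': [6, 9, 9, 867], 'k2': [7, 9], 'k3': [16, 48]}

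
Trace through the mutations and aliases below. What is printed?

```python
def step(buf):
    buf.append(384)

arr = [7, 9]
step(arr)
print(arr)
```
[7, 9, 384]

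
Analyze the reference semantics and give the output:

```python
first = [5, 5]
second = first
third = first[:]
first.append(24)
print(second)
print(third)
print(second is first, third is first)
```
[5, 5, 24]
[5, 5]
True False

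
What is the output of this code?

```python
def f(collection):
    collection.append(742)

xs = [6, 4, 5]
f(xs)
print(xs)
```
[6, 4, 5, 742]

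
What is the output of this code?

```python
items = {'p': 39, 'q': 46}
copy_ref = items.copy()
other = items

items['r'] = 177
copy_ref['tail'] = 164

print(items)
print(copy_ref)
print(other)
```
{'p': 39, 'q': 46, 'r': 177}
{'p': 39, 'q': 46, 'tail': 164}
{'p': 39, 'q': 46, 'r': 177}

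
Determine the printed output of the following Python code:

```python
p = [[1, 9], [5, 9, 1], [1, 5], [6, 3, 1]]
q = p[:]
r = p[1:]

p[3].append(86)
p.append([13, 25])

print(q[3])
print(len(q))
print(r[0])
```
[6, 3, 1, 86]
4
[5, 9, 1]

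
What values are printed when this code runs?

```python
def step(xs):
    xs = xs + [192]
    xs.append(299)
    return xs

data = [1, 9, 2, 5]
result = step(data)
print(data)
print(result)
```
[1, 9, 2, 5]
[1, 9, 2, 5, 192, 299]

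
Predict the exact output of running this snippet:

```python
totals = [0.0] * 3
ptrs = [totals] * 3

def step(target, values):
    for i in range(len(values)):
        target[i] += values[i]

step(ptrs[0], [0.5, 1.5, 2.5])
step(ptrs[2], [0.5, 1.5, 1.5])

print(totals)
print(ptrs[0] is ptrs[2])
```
[1.0, 3.0, 4.0]
True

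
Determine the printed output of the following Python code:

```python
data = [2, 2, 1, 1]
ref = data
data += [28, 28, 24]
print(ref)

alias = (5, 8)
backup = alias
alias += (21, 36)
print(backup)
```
[2, 2, 1, 1, 28, 28, 24]
(5, 8)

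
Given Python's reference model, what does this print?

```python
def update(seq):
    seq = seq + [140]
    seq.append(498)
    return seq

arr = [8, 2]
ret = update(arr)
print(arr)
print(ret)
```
[8, 2]
[8, 2, 140, 498]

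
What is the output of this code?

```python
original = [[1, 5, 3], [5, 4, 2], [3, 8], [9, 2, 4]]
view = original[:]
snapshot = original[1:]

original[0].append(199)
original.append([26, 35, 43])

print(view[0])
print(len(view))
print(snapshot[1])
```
[1, 5, 3, 199]
4
[3, 8]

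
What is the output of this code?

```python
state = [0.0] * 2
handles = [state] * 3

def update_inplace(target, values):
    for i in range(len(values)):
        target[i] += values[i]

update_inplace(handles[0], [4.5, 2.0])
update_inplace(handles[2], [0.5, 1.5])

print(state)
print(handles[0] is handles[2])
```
[5.0, 3.5]
True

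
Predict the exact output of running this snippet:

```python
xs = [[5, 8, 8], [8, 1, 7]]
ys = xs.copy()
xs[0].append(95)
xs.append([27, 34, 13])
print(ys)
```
[[5, 8, 8, 95], [8, 1, 7]]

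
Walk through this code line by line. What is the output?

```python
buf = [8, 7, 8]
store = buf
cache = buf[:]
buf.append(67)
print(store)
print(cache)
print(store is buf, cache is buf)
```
[8, 7, 8, 67]
[8, 7, 8]
True False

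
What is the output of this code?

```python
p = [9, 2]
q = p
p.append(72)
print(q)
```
[9, 2, 72]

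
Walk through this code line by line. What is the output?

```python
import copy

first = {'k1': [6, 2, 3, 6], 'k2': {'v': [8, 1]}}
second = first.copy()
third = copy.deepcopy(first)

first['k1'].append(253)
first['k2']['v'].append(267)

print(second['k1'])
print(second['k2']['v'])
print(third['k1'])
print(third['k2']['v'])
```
[6, 2, 3, 6, 253]
[8, 1, 267]
[6, 2, 3, 6]
[8, 1]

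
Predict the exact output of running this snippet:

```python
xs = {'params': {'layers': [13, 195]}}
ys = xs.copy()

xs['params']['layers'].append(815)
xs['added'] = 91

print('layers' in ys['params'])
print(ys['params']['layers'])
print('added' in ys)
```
True
[13, 195, 815]
False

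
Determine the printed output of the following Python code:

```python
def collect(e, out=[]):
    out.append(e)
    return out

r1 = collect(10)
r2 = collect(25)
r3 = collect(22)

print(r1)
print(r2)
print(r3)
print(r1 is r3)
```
[10, 25, 22]
[10, 25, 22]
[10, 25, 22]
True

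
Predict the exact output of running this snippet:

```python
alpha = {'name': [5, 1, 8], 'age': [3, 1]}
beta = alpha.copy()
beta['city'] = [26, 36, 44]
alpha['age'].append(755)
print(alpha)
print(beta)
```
{'name': [5, 1, 8], 'age': [3, 1, 755]}
{'name': [5, 1, 8], 'age': [3, 1, 755], 'city': [26, 36, 44]}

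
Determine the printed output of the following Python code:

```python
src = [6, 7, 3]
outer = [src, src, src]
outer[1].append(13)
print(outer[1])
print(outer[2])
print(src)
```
[6, 7, 3, 13]
[6, 7, 3, 13]
[6, 7, 3, 13]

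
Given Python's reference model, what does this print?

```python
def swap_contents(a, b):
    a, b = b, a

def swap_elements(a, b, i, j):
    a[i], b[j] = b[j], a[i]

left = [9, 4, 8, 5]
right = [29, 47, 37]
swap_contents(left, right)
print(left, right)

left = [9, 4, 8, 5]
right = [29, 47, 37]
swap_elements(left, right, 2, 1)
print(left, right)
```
[9, 4, 8, 5] [29, 47, 37]
[9, 4, 47, 5] [29, 8, 37]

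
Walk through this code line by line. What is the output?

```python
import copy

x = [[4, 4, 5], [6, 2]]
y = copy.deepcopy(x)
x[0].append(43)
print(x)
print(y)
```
[[4, 4, 5, 43], [6, 2]]
[[4, 4, 5], [6, 2]]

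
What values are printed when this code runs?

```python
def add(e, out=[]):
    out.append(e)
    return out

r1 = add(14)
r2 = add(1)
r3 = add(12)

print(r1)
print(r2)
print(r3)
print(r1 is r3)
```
[14, 1, 12]
[14, 1, 12]
[14, 1, 12]
True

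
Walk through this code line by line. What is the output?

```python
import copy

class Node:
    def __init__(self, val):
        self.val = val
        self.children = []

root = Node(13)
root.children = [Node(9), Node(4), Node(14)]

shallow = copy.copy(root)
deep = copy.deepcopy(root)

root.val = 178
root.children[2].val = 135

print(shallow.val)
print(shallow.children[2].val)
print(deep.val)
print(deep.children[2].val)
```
13
135
13
14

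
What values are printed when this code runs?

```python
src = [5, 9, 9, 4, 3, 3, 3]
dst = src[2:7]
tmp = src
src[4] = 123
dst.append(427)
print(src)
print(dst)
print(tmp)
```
[5, 9, 9, 4, 123, 3, 3]
[9, 4, 3, 3, 3, 427]
[5, 9, 9, 4, 123, 3, 3]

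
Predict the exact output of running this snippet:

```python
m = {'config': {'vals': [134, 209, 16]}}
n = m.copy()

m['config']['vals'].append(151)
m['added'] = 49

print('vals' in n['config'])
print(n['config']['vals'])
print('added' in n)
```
True
[134, 209, 16, 151]
False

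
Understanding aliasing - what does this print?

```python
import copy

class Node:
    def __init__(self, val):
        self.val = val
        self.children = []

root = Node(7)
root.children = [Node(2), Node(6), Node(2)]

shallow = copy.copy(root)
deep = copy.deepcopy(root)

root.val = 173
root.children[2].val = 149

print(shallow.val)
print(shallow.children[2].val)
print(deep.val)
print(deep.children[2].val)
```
7
149
7
2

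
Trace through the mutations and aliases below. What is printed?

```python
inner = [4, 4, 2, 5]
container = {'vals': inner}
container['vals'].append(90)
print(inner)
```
[4, 4, 2, 5, 90]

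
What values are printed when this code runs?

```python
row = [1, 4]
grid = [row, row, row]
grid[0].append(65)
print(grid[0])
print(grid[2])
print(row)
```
[1, 4, 65]
[1, 4, 65]
[1, 4, 65]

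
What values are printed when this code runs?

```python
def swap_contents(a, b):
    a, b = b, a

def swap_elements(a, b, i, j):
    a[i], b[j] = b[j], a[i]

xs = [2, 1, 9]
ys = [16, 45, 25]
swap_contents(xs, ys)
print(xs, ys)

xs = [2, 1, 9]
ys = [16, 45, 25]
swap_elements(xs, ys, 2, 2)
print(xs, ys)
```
[2, 1, 9] [16, 45, 25]
[2, 1, 25] [16, 45, 9]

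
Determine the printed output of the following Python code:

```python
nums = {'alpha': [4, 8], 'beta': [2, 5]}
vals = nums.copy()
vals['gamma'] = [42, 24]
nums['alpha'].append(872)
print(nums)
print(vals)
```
{'alpha': [4, 8, 872], 'beta': [2, 5]}
{'alpha': [4, 8, 872], 'beta': [2, 5], 'gamma': [42, 24]}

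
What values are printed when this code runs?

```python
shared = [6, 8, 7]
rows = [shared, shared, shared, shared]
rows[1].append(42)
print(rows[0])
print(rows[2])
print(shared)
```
[6, 8, 7, 42]
[6, 8, 7, 42]
[6, 8, 7, 42]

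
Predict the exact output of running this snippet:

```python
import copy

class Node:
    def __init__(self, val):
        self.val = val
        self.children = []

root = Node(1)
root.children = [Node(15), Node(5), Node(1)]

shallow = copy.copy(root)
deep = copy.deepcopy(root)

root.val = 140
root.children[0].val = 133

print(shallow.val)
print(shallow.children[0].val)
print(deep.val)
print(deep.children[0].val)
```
1
133
1
15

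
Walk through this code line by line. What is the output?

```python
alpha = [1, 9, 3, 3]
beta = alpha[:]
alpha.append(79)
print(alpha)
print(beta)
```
[1, 9, 3, 3, 79]
[1, 9, 3, 3]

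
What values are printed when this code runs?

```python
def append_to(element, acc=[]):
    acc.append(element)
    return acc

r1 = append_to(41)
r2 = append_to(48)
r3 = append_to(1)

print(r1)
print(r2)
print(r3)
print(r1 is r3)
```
[41, 48, 1]
[41, 48, 1]
[41, 48, 1]
True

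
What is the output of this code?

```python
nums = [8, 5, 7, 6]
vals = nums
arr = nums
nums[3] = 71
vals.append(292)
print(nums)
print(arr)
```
[8, 5, 7, 71, 292]
[8, 5, 7, 71, 292]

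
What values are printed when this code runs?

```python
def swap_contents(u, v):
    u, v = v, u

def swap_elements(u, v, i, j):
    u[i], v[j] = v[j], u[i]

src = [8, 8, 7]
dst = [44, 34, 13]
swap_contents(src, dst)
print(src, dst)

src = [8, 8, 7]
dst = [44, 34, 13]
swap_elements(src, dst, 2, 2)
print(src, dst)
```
[8, 8, 7] [44, 34, 13]
[8, 8, 13] [44, 34, 7]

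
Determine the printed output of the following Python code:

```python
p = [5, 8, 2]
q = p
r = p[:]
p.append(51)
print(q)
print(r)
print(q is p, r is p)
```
[5, 8, 2, 51]
[5, 8, 2]
True False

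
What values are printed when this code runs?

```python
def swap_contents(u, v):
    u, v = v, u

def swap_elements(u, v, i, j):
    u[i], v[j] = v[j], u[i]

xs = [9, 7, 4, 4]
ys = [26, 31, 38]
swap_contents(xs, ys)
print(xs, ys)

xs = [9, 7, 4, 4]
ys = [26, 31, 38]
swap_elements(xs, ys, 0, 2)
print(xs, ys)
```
[9, 7, 4, 4] [26, 31, 38]
[38, 7, 4, 4] [26, 31, 9]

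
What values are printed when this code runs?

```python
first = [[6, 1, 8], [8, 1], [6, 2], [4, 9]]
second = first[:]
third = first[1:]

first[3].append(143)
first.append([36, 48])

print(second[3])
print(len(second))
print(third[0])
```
[4, 9, 143]
4
[8, 1]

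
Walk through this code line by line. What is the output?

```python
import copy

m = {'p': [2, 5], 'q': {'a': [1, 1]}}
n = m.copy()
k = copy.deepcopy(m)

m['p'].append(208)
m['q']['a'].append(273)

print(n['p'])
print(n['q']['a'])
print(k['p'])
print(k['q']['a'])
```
[2, 5, 208]
[1, 1, 273]
[2, 5]
[1, 1]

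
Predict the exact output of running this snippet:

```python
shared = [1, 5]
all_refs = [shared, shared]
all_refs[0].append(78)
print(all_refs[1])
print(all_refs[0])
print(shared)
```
[1, 5, 78]
[1, 5, 78]
[1, 5, 78]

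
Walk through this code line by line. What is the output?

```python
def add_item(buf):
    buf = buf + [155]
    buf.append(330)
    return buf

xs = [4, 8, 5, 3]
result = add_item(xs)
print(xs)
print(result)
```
[4, 8, 5, 3]
[4, 8, 5, 3, 155, 330]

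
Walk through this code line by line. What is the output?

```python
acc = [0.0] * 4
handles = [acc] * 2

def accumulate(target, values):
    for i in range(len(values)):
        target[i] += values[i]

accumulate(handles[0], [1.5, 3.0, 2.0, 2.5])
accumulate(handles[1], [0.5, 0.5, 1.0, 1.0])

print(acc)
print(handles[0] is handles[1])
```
[2.0, 3.5, 3.0, 3.5]
True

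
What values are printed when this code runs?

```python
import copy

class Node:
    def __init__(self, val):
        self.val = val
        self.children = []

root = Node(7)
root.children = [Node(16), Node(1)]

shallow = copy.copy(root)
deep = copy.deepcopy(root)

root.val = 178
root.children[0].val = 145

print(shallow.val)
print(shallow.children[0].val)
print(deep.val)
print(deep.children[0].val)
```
7
145
7
16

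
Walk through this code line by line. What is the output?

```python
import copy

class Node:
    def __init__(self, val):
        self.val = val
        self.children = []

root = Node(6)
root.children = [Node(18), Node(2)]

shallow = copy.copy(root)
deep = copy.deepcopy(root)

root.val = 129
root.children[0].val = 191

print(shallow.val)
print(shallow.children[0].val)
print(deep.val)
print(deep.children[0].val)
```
6
191
6
18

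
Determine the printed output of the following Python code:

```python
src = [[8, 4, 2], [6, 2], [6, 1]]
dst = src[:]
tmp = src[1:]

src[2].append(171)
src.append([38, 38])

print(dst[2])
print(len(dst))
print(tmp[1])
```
[6, 1, 171]
3
[6, 1, 171]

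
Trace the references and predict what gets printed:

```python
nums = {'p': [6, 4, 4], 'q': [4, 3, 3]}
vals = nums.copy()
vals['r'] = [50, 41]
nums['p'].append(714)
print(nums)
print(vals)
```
{'p': [6, 4, 4, 714], 'q': [4, 3, 3]}
{'p': [6, 4, 4, 714], 'q': [4, 3, 3], 'r': [50, 41]}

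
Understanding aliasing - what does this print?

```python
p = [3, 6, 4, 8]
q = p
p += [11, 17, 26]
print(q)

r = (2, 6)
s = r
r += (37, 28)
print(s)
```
[3, 6, 4, 8, 11, 17, 26]
(2, 6)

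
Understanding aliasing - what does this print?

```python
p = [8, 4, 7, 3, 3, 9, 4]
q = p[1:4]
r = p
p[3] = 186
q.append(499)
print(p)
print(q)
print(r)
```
[8, 4, 7, 186, 3, 9, 4]
[4, 7, 3, 499]
[8, 4, 7, 186, 3, 9, 4]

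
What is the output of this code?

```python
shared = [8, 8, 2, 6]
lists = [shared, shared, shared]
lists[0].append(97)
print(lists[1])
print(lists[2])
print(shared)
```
[8, 8, 2, 6, 97]
[8, 8, 2, 6, 97]
[8, 8, 2, 6, 97]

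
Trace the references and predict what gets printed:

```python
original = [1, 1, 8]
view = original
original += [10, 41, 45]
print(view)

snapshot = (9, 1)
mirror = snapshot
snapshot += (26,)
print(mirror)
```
[1, 1, 8, 10, 41, 45]
(9, 1)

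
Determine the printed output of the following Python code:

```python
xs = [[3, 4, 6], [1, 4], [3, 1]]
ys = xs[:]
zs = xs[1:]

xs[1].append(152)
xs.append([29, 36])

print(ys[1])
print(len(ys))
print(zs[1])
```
[1, 4, 152]
3
[3, 1]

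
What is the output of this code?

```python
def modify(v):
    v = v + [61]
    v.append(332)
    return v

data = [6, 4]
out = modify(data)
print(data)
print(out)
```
[6, 4]
[6, 4, 61, 332]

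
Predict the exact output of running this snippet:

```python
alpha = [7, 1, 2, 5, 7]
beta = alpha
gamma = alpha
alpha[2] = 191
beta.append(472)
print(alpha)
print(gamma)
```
[7, 1, 191, 5, 7, 472]
[7, 1, 191, 5, 7, 472]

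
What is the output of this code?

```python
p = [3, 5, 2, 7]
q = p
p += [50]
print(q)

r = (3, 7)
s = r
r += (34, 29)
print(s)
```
[3, 5, 2, 7, 50]
(3, 7)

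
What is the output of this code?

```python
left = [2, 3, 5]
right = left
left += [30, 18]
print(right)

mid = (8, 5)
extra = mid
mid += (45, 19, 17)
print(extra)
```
[2, 3, 5, 30, 18]
(8, 5)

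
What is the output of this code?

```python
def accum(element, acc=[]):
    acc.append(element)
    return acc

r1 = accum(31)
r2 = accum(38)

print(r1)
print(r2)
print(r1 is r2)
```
[31, 38]
[31, 38]
True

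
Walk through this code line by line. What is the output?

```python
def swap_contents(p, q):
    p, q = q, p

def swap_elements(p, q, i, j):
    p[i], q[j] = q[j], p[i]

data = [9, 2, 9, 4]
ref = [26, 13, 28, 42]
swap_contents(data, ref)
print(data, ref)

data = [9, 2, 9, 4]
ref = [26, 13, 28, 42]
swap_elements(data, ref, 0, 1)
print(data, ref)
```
[9, 2, 9, 4] [26, 13, 28, 42]
[13, 2, 9, 4] [26, 9, 28, 42]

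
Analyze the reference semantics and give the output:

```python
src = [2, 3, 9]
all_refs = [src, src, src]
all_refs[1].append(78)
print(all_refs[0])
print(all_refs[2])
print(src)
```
[2, 3, 9, 78]
[2, 3, 9, 78]
[2, 3, 9, 78]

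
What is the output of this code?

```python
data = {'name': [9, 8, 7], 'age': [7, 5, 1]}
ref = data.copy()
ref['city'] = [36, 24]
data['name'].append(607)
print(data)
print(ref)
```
{'name': [9, 8, 7, 607], 'age': [7, 5, 1]}
{'name': [9, 8, 7, 607], 'age': [7, 5, 1], 'city': [36, 24]}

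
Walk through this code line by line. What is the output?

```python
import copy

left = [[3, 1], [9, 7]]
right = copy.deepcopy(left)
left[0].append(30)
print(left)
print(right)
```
[[3, 1, 30], [9, 7]]
[[3, 1], [9, 7]]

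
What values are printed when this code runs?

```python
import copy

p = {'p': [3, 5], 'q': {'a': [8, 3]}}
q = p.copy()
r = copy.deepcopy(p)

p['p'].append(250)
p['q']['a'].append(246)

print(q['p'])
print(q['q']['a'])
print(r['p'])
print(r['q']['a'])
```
[3, 5, 250]
[8, 3, 246]
[3, 5]
[8, 3]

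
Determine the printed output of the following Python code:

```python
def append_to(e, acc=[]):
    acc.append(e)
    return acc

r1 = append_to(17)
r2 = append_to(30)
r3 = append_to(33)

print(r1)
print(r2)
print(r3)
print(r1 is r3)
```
[17, 30, 33]
[17, 30, 33]
[17, 30, 33]
True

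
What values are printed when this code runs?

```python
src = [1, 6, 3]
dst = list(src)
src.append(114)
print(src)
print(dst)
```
[1, 6, 3, 114]
[1, 6, 3]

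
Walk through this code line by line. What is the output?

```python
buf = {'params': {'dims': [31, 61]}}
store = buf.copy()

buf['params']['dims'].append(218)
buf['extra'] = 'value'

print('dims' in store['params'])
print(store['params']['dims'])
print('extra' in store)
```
True
[31, 61, 218]
False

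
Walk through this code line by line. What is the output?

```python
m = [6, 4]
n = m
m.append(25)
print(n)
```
[6, 4, 25]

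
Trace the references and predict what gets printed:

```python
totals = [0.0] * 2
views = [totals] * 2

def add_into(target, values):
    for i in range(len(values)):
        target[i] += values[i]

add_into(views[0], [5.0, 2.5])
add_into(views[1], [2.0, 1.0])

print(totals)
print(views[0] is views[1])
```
[7.0, 3.5]
True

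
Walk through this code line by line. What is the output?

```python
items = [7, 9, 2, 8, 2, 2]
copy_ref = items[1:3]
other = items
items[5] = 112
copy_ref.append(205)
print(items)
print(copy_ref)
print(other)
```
[7, 9, 2, 8, 2, 112]
[9, 2, 205]
[7, 9, 2, 8, 2, 112]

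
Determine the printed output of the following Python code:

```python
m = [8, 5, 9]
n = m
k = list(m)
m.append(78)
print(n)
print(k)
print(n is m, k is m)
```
[8, 5, 9, 78]
[8, 5, 9]
True False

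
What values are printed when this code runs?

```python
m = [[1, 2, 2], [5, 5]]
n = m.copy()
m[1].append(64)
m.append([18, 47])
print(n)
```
[[1, 2, 2], [5, 5, 64]]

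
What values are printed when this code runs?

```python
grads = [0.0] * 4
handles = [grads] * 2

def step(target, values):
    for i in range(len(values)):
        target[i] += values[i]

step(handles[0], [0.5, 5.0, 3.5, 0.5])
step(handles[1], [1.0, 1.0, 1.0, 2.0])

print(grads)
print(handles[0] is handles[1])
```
[1.5, 6.0, 4.5, 2.5]
True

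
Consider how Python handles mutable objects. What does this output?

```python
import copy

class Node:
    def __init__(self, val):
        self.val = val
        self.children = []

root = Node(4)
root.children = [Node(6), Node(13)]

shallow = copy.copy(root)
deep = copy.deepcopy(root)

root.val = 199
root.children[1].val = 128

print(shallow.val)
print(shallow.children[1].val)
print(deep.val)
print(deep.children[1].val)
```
4
128
4
13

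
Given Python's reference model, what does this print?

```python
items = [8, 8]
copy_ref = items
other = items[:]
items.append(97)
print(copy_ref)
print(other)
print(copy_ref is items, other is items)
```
[8, 8, 97]
[8, 8]
True False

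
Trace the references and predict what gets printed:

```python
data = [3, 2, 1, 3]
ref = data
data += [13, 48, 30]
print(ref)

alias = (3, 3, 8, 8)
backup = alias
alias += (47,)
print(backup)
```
[3, 2, 1, 3, 13, 48, 30]
(3, 3, 8, 8)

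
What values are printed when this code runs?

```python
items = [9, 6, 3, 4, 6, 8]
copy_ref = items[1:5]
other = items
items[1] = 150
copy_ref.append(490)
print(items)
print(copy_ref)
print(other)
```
[9, 150, 3, 4, 6, 8]
[6, 3, 4, 6, 490]
[9, 150, 3, 4, 6, 8]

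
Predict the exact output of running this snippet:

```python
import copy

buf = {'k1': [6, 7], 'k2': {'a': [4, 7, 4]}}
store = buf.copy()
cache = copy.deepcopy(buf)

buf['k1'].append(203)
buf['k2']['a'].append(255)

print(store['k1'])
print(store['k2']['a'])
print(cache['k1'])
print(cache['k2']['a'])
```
[6, 7, 203]
[4, 7, 4, 255]
[6, 7]
[4, 7, 4]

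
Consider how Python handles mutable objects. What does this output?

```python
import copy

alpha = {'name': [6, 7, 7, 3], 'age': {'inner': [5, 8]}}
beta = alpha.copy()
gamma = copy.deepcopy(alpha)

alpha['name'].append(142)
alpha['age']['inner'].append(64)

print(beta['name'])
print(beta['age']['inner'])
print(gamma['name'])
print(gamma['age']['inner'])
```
[6, 7, 7, 3, 142]
[5, 8, 64]
[6, 7, 7, 3]
[5, 8]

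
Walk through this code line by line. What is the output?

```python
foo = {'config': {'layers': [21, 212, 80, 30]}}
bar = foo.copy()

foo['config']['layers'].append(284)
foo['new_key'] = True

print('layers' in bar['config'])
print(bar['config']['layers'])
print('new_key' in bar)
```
True
[21, 212, 80, 30, 284]
False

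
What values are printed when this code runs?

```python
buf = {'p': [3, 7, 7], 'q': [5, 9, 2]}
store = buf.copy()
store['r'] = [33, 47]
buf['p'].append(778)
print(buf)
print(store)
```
{'p': [3, 7, 7, 778], 'q': [5, 9, 2]}
{'p': [3, 7, 7, 778], 'q': [5, 9, 2], 'r': [33, 47]}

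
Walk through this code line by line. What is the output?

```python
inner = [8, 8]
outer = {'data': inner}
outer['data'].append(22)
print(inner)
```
[8, 8, 22]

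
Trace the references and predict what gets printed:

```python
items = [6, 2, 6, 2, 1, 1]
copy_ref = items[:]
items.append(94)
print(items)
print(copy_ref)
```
[6, 2, 6, 2, 1, 1, 94]
[6, 2, 6, 2, 1, 1]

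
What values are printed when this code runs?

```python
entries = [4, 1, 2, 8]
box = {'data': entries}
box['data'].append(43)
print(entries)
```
[4, 1, 2, 8, 43]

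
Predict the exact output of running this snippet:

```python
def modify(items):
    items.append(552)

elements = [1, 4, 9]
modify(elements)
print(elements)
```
[1, 4, 9, 552]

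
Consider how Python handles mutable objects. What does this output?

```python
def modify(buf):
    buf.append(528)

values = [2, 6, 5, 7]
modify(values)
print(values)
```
[2, 6, 5, 7, 528]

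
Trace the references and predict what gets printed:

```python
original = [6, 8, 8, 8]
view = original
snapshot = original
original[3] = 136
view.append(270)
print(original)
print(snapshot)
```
[6, 8, 8, 136, 270]
[6, 8, 8, 136, 270]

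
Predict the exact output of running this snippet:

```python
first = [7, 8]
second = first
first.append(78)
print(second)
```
[7, 8, 78]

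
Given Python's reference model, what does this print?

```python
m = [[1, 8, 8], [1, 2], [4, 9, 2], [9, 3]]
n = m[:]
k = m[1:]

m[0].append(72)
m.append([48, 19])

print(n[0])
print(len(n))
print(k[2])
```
[1, 8, 8, 72]
4
[9, 3]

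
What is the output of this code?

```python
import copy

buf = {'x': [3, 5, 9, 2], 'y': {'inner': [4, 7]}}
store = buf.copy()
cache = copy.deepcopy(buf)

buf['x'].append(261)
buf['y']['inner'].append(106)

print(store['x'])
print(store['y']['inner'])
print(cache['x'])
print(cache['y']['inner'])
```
[3, 5, 9, 2, 261]
[4, 7, 106]
[3, 5, 9, 2]
[4, 7]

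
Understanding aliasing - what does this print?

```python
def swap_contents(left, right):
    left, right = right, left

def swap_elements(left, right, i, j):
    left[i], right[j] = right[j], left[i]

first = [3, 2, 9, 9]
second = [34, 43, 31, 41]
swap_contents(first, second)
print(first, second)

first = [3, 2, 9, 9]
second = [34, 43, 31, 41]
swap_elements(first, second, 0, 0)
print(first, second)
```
[3, 2, 9, 9] [34, 43, 31, 41]
[34, 2, 9, 9] [3, 43, 31, 41]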